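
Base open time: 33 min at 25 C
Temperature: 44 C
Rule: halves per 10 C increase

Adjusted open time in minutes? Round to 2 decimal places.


Acceleration = 2^((44-25)/10) = 3.7321
Open time = 33 / 3.7321 = 8.84 min

8.84


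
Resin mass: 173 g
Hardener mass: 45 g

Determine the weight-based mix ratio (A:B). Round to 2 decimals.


Ratio = 173 / 45 = 3.84

3.84


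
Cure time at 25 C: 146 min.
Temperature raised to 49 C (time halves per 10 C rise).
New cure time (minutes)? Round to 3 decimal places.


Acceleration factor = 2^(24/10) = 5.2780
New time = 146 / 5.2780 = 27.662 min

27.662


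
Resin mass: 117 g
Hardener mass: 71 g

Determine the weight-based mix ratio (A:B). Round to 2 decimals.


Ratio = 117 / 71 = 1.65

1.65


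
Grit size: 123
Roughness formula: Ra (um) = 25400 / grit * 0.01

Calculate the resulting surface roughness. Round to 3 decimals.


Ra = 25400 / 123 * 0.01
= 2.065 um

2.065


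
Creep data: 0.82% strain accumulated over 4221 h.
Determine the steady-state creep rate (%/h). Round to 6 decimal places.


Rate = 0.82 / 4221 = 0.000194 %/h

0.000194


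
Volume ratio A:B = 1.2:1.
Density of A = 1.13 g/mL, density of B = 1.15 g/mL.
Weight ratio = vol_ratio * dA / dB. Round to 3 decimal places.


Wt ratio = 1.2 * 1.13 / 1.15
= 1.179

1.179


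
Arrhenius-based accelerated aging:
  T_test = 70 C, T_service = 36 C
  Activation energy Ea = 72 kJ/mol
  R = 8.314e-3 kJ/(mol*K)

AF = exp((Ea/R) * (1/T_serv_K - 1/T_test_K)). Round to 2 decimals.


T_test_K = 343.15, T_serv_K = 309.15
AF = exp((72/8.314e-3) * (1/309.15 - 1/343.15))
= 16.05

16.05


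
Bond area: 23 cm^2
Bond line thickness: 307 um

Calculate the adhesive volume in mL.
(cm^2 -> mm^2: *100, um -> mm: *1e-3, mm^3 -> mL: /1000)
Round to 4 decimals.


V = 23*100 * 307*1e-3 / 1000
= 0.7061 mL

0.7061


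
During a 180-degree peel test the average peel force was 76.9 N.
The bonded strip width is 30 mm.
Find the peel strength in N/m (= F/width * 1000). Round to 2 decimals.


Peel strength = F/width * 1000
= 76.9 / 30 * 1000
= 2563.33 N/m

2563.33


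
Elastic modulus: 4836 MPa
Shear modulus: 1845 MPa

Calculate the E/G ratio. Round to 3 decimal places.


E / G = 4836 / 1845 = 2.621

2.621


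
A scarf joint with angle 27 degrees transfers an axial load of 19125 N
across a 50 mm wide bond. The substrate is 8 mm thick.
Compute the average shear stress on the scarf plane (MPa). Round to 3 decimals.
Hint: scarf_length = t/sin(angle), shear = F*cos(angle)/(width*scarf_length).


scarf_length = 8 / sin(27 deg) = 17.6215 mm
cos(27 deg) = 0.891007
shear stress = 19125 * 0.891007 / (50 * 17.6215)
= 19.341 MPa

19.341


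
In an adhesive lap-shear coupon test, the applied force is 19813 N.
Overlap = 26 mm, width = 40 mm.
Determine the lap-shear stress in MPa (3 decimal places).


stress = F / (overlap * width)
= 19813 / (26 * 40)
= 19.051 MPa

19.051


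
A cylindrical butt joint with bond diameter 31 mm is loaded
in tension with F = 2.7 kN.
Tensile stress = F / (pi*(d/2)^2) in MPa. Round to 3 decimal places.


Area = pi * (31/2)^2 = 754.7676 mm^2
Stress = 2.7*1000 / 754.7676
= 3.577 MPa

3.577


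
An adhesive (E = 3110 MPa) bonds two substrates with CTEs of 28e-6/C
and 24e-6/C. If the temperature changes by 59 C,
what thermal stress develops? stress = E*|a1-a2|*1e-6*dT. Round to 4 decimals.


Stress = 3110 * |28 - 24| * 1e-6 * 59
= 0.7340 MPa

0.7340


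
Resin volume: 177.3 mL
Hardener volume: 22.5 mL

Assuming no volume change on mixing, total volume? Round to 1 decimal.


V_total = 177.3 + 22.5 = 199.8 mL

199.8


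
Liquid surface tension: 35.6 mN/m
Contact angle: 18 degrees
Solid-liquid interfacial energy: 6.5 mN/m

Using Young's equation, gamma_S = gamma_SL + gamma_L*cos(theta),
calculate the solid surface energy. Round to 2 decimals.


gamma_S = 6.5 + 35.6 * cos(18)
= 40.36 mN/m

40.36


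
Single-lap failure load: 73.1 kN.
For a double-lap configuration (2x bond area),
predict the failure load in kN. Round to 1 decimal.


Failure load = 73.1 * 2 = 146.2 kN

146.2


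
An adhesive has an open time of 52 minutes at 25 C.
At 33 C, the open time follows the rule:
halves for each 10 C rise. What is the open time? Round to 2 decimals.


Factor = 2^((33-25)/10) = 1.7411
Open time = 52 / 1.7411 = 29.87 min

29.87


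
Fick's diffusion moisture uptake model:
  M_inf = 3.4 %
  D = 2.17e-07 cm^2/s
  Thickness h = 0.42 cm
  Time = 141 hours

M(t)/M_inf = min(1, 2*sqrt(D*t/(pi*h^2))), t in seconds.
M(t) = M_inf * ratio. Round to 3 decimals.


t_sec = 141 * 3600 = 507600
ratio = 2*sqrt(2.17e-07*507600/(pi*0.42^2))
= min(1, 0.891654)
= 0.891654
M(t) = 3.4 * 0.891654 = 3.032 %

3.032


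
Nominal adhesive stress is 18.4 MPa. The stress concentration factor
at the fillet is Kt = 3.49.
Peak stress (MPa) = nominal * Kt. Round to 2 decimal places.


Peak = 18.4 * 3.49 = 64.22 MPa

64.22


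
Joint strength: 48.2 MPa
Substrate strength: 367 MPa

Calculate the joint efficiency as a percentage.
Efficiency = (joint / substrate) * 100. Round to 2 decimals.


Efficiency = (48.2 / 367) * 100 = 13.13%

13.13


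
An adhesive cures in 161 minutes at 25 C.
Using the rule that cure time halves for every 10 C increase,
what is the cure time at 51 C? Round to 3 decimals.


Factor = 2^((51 - 25) / 10) = 6.0629
Cure time = 161 / 6.0629
= 26.555 minutes

26.555


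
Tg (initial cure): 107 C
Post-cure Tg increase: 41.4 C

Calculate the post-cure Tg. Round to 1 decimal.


Post-cure Tg = 107 + 41.4 = 148.4 C

148.4


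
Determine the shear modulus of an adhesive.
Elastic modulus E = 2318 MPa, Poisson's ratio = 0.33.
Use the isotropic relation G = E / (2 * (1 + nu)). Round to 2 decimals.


G = 2318 / (2*(1+0.33)) = 2318 / 2.66
= 871.43 MPa

871.43


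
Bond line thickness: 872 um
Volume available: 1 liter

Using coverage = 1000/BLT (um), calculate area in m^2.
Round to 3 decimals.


1 L = 1e6 mm^3, thickness = 872 um = 0.872 mm
Area = 1e6 / 0.872 mm^2 = (1e6 / 0.872) / 1e6 m^2 = 1000 / 872 m^2
= 1.147 m^2

1.147


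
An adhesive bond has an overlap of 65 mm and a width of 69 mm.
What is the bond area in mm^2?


Bond area = overlap * width
= 65 * 69
= 4485 mm^2

4485


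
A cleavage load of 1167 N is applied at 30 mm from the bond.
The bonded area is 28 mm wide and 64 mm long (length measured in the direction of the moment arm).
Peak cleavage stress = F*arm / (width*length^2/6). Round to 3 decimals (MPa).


Moment = 1167 * 30 = 35010 N*mm
Section modulus = 28 * 4096 / 6 = 114688 / 6 mm^3
Stress = 35010 / (114688 / 6) = 210060 / 114688
= 1.832 MPa

1.832


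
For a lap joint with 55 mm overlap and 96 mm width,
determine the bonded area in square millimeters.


Area = 55 * 96 = 5280 mm^2

5280


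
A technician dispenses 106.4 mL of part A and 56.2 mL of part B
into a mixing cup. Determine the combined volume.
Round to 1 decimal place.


Combined volume = 106.4 + 56.2
= 162.6 mL

162.6


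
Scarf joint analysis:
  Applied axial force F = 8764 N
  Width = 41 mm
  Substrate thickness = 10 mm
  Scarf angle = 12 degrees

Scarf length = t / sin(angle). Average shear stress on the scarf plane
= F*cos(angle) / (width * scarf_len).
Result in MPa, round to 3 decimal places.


Scarf length = 10 / sin(12 deg) = 48.0973 mm
cos(12 deg) = 0.978148
Shear = 8764 * 0.978148 / (41 * 48.0973)
= 4.347 MPa

4.347


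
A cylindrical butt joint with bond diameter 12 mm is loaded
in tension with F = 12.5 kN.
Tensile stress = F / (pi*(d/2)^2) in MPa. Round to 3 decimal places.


Area = pi * (12/2)^2 = 113.0973 mm^2
Stress = 12.5*1000 / 113.0973
= 110.524 MPa

110.524


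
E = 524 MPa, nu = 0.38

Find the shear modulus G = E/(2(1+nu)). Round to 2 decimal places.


G = 524 / (2 * 1.38)
= 189.86 MPa

189.86


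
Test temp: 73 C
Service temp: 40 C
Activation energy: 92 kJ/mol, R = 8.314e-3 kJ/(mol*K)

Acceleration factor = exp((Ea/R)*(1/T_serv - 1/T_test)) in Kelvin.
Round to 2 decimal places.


AF = exp((92/0.008314)*(1/313.15 - 1/346.15))
= 29.04

29.04


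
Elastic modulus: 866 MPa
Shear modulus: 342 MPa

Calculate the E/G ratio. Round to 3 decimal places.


E / G = 866 / 342 = 2.532

2.532


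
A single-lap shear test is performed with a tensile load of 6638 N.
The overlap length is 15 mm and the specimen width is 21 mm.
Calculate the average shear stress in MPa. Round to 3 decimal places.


Shear stress = F / (overlap * width)
= 6638 / (15 * 21)
= 6638 / 315
= 21.073 MPa

21.073


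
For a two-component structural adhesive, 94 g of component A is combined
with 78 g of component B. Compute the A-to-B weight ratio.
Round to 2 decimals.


Weight ratio A:B = 94 / 78
= 1.21

1.21


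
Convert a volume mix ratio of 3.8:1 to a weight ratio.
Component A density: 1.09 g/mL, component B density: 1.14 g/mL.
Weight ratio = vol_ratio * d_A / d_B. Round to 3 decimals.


= 3.8 * 1.09 / 1.14 = 3.633

3.633


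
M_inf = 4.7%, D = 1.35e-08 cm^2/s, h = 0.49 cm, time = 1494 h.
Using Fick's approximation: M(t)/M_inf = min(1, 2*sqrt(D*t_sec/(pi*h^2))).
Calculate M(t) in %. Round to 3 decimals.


t = 5378400 s
ratio = min(1, 2*sqrt(1.35e-08*5378400/(pi*0.2401)))
= 0.620515
M(t) = 4.7 * 0.620515 = 2.916%

2.916


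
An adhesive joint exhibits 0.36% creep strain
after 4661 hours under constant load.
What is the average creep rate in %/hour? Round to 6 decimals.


Creep rate = strain / time
= 0.36 / 4661
= 0.000077 %/h

0.000077


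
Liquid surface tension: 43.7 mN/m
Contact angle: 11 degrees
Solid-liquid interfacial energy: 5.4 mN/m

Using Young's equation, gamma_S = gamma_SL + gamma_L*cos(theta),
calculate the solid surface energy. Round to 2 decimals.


gamma_S = 5.4 + 43.7 * cos(11)
= 48.30 mN/m

48.30


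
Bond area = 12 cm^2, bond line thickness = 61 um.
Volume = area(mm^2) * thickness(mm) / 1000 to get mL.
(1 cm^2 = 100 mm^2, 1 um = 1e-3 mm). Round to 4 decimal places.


area_mm2 = 12 * 100 = 1200
blt_mm = 61 * 1e-3 = 0.061
vol_mm3 = 1200 * 0.061 = 73.2
vol_mL = 73.2 / 1000 = 0.0732 mL

0.0732


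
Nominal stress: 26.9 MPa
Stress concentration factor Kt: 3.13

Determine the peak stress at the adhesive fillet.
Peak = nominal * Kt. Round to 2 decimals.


Peak stress = 26.9 * 3.13
= 84.20 MPa

84.20


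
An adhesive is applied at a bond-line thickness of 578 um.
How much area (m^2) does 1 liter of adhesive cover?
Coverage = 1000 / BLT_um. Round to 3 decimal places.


Coverage = 1000 / 578 = 1.730 m^2

1.730


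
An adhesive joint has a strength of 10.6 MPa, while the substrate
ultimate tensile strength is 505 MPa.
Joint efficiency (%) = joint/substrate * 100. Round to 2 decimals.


Efficiency = 10.6 / 505 * 100
= 2.10%

2.10


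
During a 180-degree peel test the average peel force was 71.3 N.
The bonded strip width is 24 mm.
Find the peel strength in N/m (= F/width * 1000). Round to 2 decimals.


Peel strength = F/width * 1000
= 71.3 / 24 * 1000
= 2970.83 N/m

2970.83


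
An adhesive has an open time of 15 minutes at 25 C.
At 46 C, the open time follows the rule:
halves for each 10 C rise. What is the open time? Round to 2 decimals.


Factor = 2^((46-25)/10) = 4.2871
Open time = 15 / 4.2871 = 3.50 min

3.50


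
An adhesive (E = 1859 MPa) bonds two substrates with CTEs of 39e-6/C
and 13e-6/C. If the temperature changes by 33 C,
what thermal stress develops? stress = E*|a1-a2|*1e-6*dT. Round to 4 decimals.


Stress = 1859 * |39 - 13| * 1e-6 * 33
= 1.5950 MPa

1.5950


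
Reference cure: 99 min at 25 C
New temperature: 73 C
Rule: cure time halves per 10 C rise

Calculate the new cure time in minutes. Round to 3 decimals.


factor = 2^((73-25)/10) = 27.8576
t_new = 99 / 27.8576 = 3.554 min

3.554


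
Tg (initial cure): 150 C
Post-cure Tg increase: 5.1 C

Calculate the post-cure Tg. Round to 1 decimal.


Post-cure Tg = 150 + 5.1 = 155.1 C

155.1


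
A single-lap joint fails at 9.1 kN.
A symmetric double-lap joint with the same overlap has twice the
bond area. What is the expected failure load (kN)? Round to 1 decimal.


Double-lap load = 2 * 9.1 = 18.2 kN

18.2


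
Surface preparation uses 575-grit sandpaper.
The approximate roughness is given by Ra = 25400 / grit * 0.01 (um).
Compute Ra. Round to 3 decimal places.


Ra = 25400 / 575 * 0.01
= 254 / 575
= 0.442 um

0.442


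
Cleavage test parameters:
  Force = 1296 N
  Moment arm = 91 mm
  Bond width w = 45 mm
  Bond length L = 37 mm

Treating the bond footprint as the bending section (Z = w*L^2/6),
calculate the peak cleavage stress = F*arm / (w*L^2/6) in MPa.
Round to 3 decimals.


M = 1296 * 91 = 117936 N*mm
Z = 45 * 37^2 / 6 = 61605 / 6 mm^3
sigma = M / Z = 6 * 117936 / 61605 = 707616 / 61605
= 11.486 MPa

11.486


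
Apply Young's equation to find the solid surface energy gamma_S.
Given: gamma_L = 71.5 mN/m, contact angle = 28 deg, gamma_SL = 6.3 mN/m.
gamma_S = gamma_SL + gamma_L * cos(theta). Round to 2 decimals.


theta_rad = 28 * pi/180 = 0.488692
gamma_S = 6.3 + 71.5 * cos(0.488692)
= 69.43 mN/m

69.43


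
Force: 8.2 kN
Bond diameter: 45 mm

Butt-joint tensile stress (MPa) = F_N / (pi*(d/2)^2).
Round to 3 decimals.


F_N = 8.2 * 1000 = 8200.0 N
A = pi*(22.5)^2 = 1590.4313 mm^2
stress = 8200.0 / 1590.4313 = 5.156 MPa

5.156


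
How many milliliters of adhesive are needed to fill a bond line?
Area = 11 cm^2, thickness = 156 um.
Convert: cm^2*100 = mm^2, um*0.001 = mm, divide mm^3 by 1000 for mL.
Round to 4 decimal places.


= (11 * 100) * (156 * 0.001) / 1000
= 0.1716 mL

0.1716


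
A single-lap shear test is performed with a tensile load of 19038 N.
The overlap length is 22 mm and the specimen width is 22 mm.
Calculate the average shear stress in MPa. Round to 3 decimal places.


Shear stress = F / (overlap * width)
= 19038 / (22 * 22)
= 19038 / 484
= 39.335 MPa

39.335


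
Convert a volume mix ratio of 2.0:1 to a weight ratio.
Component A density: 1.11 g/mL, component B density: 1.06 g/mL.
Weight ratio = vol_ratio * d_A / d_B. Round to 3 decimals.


= 2.0 * 1.11 / 1.06 = 2.094

2.094


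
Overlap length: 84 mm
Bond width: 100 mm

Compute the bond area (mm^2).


Bond area = 84 * 100 = 8400 mm^2

8400


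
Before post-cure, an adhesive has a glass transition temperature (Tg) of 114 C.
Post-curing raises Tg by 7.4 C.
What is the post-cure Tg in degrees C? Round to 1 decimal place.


Tg_post = Tg_base + delta_Tg
= 114 + 7.4
= 121.4 C

121.4


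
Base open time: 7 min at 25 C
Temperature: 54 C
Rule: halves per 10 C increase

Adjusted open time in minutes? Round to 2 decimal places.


Acceleration = 2^((54-25)/10) = 7.4643
Open time = 7 / 7.4643 = 0.94 min

0.94


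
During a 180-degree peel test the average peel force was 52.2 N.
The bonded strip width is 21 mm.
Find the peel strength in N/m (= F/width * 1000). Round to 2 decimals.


Peel strength = F/width * 1000
= 52.2 / 21 * 1000
= 2485.71 N/m

2485.71


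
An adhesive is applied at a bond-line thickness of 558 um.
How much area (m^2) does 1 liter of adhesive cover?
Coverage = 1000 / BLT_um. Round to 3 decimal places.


Coverage = 1000 / 558 = 1.792 m^2

1.792


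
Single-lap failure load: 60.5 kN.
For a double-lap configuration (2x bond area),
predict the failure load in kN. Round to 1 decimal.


Failure load = 60.5 * 2 = 121.0 kN

121.0


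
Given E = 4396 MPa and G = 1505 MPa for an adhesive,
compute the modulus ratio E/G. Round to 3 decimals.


E/G ratio = 4396 / 1505 = 2.921

2.921


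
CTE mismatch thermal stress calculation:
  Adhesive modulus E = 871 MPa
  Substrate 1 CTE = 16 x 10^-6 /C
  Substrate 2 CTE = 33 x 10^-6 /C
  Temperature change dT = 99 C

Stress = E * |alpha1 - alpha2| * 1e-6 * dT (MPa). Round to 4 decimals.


delta_alpha = |16 - 33| = 17 x 10^-6/C
Stress = 871 * 17e-6 * 99
= 1.4659 MPa

1.4659


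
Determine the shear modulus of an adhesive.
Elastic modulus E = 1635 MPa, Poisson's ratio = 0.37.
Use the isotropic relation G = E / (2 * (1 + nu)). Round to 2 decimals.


G = 1635 / (2*(1+0.37)) = 1635 / 2.74
= 596.72 MPa

596.72


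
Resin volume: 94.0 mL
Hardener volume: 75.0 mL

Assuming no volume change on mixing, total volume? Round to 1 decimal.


V_total = 94.0 + 75.0 = 169.0 mL

169.0


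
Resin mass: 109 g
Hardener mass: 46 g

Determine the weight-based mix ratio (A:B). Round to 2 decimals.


Ratio = 109 / 46 = 2.37

2.37


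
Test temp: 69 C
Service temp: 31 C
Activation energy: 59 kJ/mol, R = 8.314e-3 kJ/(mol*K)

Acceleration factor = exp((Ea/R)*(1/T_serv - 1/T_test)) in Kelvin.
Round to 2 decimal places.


AF = exp((59/0.008314)*(1/304.15 - 1/342.15))
= 13.35

13.35


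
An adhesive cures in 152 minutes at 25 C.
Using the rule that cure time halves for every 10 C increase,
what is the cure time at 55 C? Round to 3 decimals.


Factor = 2^((55 - 25) / 10) = 8.0000
Cure time = 152 / 8.0000
= 19.000 minutes

19.000


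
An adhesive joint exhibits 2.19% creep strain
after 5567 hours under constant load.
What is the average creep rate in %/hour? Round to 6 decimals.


Creep rate = strain / time
= 2.19 / 5567
= 0.000393 %/h

0.000393


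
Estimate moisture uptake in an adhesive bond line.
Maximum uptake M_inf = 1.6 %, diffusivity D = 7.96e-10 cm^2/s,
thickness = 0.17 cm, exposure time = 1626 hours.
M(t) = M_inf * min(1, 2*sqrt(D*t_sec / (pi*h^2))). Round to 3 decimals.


Convert time: 1626 h = 5853600 s
ratio = min(1, 2*sqrt(7.96e-10*5853600/(pi*0.17^2)))
= 0.453079
M(t) = 1.6 * 0.453079 = 0.725%

0.725


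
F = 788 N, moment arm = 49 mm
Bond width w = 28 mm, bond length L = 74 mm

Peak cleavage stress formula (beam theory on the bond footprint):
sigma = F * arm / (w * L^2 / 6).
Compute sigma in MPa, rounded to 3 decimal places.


sigma = (788 * 49) / (28 * 5476 / 6)
= 38612 * 6 / 153328
= 231672 / 153328
= 1.511 MPa

1.511


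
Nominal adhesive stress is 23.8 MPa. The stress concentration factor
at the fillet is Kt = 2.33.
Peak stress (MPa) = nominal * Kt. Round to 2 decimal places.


Peak = 23.8 * 2.33 = 55.45 MPa

55.45


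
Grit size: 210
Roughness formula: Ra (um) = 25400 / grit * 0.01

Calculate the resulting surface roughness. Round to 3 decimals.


Ra = 25400 / 210 * 0.01
= 1.210 um

1.210


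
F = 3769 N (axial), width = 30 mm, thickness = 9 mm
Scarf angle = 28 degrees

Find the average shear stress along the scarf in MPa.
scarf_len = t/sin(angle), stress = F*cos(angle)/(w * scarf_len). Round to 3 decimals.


scarf_len = 9/sin(28 deg) = 19.1705
cos(28 deg) = 0.882948
stress = 3769*0.882948/(30*19.1705) = 5.786 MPa

5.786


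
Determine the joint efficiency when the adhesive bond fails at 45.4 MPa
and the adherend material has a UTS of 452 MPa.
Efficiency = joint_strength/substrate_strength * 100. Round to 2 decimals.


Joint efficiency = 45.4 / 452 * 100
= 10.04%

10.04


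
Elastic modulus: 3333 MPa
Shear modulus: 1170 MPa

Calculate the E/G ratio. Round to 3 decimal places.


E / G = 3333 / 1170 = 2.849

2.849


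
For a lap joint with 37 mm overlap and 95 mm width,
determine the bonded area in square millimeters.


Area = 37 * 95 = 3515 mm^2

3515


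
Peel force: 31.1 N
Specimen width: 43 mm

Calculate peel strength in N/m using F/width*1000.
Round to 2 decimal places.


Peel strength = 31.1 / 43 * 1000 = 723.26 N/m

723.26


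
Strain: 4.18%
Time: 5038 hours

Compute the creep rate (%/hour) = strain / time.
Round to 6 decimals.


Creep rate = 4.18 / 5038
= 0.000830 %/h

0.000830


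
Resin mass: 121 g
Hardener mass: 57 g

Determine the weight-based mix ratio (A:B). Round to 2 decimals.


Ratio = 121 / 57 = 2.12

2.12


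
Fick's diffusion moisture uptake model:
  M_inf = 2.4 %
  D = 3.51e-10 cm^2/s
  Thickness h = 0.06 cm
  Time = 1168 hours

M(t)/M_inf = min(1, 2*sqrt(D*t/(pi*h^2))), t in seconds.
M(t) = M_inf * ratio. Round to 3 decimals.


t_sec = 1168 * 3600 = 4204800
ratio = 2*sqrt(3.51e-10*4204800/(pi*0.06^2))
= min(1, 0.722487)
= 0.722487
M(t) = 2.4 * 0.722487 = 1.734 %

1.734


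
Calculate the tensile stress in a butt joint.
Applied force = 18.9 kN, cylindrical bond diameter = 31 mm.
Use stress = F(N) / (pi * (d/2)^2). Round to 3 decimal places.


A = pi * 15.5^2 = 754.7676 mm^2
sigma = 18900.0 / 754.7676 = 25.041 MPa

25.041


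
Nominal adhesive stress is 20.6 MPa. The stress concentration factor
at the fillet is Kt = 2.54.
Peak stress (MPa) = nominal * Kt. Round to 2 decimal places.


Peak = 20.6 * 2.54 = 52.32 MPa

52.32


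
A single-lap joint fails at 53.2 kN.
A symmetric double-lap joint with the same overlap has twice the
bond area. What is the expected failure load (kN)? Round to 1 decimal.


Double-lap load = 2 * 53.2 = 106.4 kN

106.4


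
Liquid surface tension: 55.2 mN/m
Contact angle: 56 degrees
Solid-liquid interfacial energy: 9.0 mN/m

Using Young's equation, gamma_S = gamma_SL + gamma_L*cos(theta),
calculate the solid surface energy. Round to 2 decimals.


gamma_S = 9.0 + 55.2 * cos(56)
= 39.87 mN/m

39.87


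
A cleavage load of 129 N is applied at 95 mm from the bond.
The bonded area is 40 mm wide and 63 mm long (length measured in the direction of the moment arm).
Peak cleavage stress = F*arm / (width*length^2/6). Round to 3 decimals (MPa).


Moment = 129 * 95 = 12255 N*mm
Section modulus = 40 * 3969 / 6 = 158760 / 6 mm^3
Stress = 12255 / (158760 / 6) = 73530 / 158760
= 0.463 MPa

0.463


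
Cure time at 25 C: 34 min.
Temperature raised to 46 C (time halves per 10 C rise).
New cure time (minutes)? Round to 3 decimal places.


Acceleration factor = 2^(21/10) = 4.2871
New time = 34 / 4.2871 = 7.931 min

7.931


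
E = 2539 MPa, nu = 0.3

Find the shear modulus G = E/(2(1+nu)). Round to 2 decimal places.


G = 2539 / (2 * 1.30)
= 976.54 MPa

976.54


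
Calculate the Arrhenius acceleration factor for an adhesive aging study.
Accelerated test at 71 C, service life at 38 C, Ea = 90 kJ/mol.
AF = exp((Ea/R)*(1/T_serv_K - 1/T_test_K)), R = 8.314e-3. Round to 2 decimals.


T_test = 344.15 K, T_serv = 311.15 K
Ea/R = 90 / 0.008314 = 10825.11
AF = exp(10825.11 * (1/311.15 - 1/344.15))
= 28.11

28.11


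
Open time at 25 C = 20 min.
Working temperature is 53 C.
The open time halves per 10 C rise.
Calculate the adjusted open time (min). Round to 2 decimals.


factor = 2^((53 - 25) / 10) = 6.9644
ot = 20 / 6.9644 = 2.87 min

2.87


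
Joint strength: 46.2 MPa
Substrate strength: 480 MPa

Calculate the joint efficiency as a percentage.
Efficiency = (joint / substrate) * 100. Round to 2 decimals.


Efficiency = (46.2 / 480) * 100 = 9.63%

9.63


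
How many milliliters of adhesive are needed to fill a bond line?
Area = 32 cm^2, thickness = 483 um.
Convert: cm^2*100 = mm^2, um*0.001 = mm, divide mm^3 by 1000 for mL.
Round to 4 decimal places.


= (32 * 100) * (483 * 0.001) / 1000
= 1.5456 mL

1.5456


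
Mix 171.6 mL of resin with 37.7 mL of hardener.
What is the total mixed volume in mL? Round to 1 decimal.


Total = 171.6 + 37.7 = 209.3 mL

209.3


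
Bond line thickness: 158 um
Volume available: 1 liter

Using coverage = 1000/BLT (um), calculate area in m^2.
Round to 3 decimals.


1 L = 1e6 mm^3, thickness = 158 um = 0.158 mm
Area = 1e6 / 0.158 mm^2 = (1e6 / 0.158) / 1e6 m^2 = 1000 / 158 m^2
= 6.329 m^2

6.329


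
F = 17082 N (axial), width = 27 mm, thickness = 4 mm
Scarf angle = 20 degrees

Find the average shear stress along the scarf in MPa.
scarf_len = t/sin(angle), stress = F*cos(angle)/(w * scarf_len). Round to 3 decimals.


scarf_len = 4/sin(20 deg) = 11.6952
cos(20 deg) = 0.939693
stress = 17082*0.939693/(27*11.6952) = 50.834 MPa

50.834


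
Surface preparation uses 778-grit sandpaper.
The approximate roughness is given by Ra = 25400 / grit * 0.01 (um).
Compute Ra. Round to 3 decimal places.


Ra = 25400 / 778 * 0.01
= 254 / 778
= 0.326 um

0.326


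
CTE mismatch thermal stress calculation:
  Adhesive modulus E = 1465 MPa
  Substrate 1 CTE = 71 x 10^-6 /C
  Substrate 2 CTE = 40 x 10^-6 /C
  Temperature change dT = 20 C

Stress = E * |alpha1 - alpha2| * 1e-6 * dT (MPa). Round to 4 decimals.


delta_alpha = |71 - 40| = 31 x 10^-6/C
Stress = 1465 * 31e-6 * 20
= 0.9083 MPa

0.9083


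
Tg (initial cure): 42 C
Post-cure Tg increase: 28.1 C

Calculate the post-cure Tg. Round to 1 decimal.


Post-cure Tg = 42 + 28.1 = 70.1 C

70.1


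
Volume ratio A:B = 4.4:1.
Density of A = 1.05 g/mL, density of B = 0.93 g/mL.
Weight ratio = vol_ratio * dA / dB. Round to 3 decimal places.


Wt ratio = 4.4 * 1.05 / 0.93
= 4.968

4.968


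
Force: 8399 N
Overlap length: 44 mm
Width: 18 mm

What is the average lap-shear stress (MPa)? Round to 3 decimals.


Average shear stress = F / (overlap * width)
= 8399 / (44 * 18)
= 10.605 MPa

10.605


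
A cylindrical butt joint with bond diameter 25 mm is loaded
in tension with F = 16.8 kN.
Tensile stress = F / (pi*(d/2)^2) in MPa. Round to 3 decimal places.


Area = pi * (25/2)^2 = 490.8739 mm^2
Stress = 16.8*1000 / 490.8739
= 34.225 MPa

34.225


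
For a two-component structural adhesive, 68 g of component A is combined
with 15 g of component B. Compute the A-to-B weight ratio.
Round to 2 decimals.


Weight ratio A:B = 68 / 15
= 4.53

4.53


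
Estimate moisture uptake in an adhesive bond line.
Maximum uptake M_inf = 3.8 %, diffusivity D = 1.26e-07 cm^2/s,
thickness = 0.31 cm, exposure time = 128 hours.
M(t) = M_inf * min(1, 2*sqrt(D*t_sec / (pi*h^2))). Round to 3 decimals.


Convert time: 128 h = 460800 s
ratio = min(1, 2*sqrt(1.26e-07*460800/(pi*0.31^2)))
= 0.877071
M(t) = 3.8 * 0.877071 = 3.333%

3.333


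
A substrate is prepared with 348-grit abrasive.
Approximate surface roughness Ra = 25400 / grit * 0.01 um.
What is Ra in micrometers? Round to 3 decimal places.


Ra = 25400 / 348 * 0.01 = 0.730 um

0.730


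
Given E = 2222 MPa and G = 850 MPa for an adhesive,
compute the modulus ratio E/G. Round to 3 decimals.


E/G ratio = 2222 / 850 = 2.614

2.614


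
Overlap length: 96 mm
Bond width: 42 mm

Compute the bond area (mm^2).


Bond area = 96 * 42 = 4032 mm^2

4032


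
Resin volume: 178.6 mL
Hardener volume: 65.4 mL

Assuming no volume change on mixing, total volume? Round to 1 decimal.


V_total = 178.6 + 65.4 = 244.0 mL

244.0


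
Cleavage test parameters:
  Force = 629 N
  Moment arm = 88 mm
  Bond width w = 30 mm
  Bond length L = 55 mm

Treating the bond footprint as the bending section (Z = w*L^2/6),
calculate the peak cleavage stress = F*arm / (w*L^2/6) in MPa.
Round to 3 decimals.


M = 629 * 88 = 55352 N*mm
Z = 30 * 55^2 / 6 = 90750 / 6 mm^3
sigma = M / Z = 6 * 55352 / 90750 = 332112 / 90750
= 3.660 MPa

3.660


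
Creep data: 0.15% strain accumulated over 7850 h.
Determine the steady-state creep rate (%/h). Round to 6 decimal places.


Rate = 0.15 / 7850 = 0.000019 %/h

0.000019


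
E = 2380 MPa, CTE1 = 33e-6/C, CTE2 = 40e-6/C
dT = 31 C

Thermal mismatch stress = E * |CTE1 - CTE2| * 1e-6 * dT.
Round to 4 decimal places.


= 2380 * 7e-6 * 31
= 0.5165 MPa

0.5165


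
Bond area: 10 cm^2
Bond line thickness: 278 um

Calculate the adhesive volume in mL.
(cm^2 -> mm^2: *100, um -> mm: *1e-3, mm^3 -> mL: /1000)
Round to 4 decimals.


V = 10*100 * 278*1e-3 / 1000
= 0.2780 mL

0.2780


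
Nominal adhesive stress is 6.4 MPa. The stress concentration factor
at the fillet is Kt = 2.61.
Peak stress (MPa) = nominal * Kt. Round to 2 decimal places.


Peak = 6.4 * 2.61 = 16.70 MPa

16.70


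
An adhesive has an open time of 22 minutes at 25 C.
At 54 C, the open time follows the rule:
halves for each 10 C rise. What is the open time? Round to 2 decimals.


Factor = 2^((54-25)/10) = 7.4643
Open time = 22 / 7.4643 = 2.95 min

2.95


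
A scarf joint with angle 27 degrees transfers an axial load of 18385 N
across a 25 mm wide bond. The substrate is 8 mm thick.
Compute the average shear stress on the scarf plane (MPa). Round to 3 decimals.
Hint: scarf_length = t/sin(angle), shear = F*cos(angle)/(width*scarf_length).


scarf_length = 8 / sin(27 deg) = 17.6215 mm
cos(27 deg) = 0.891007
shear stress = 18385 * 0.891007 / (25 * 17.6215)
= 37.184 MPa

37.184


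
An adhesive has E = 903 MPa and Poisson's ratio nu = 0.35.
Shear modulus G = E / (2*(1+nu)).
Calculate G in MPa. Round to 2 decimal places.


G = 903 / (2*(1+0.35))
= 903 / 2.70
= 334.44 MPa

334.44


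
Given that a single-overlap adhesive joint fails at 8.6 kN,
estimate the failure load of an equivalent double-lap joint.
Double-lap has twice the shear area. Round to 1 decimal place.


Double-lap factor = 2
Expected load = 8.6 * 2 = 17.2 kN

17.2


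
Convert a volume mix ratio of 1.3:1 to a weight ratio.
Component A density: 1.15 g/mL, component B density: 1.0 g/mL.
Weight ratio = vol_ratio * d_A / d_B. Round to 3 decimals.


= 1.3 * 1.15 / 1.0 = 1.495

1.495


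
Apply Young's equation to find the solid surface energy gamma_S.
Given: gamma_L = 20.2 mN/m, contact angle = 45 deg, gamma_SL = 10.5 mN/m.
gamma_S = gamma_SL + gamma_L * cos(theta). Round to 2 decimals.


theta_rad = 45 * pi/180 = 0.785398
gamma_S = 10.5 + 20.2 * cos(0.785398)
= 24.78 mN/m

24.78


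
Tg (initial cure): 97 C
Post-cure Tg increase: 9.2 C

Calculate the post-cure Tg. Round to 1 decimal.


Post-cure Tg = 97 + 9.2 = 106.2 C

106.2


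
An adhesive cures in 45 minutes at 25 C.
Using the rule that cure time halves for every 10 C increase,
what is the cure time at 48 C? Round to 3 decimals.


Factor = 2^((48 - 25) / 10) = 4.9246
Cure time = 45 / 4.9246
= 9.138 minutes

9.138


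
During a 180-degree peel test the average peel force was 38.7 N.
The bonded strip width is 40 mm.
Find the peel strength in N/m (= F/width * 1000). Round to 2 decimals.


Peel strength = F/width * 1000
= 38.7 / 40 * 1000
= 967.50 N/m

967.50


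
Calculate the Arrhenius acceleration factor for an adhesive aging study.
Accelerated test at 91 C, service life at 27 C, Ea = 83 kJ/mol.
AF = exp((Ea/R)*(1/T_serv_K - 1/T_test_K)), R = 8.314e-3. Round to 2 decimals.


T_test = 364.15 K, T_serv = 300.15 K
Ea/R = 83 / 0.008314 = 9983.16
AF = exp(9983.16 * (1/300.15 - 1/364.15))
= 345.71

345.71


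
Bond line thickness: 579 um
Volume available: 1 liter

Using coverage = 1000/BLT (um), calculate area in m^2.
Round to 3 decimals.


1 L = 1e6 mm^3, thickness = 579 um = 0.579 mm
Area = 1e6 / 0.579 mm^2 = (1e6 / 0.579) / 1e6 m^2 = 1000 / 579 m^2
= 1.727 m^2

1.727


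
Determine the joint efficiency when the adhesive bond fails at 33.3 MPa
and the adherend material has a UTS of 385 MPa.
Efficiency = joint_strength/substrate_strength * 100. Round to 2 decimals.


Joint efficiency = 33.3 / 385 * 100
= 8.65%

8.65


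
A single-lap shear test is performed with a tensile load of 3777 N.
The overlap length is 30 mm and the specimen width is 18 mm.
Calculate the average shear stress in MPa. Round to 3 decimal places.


Shear stress = F / (overlap * width)
= 3777 / (30 * 18)
= 3777 / 540
= 6.994 MPa

6.994


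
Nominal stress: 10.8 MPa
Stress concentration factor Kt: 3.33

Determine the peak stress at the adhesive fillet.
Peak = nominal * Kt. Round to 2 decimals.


Peak stress = 10.8 * 3.33
= 35.96 MPa

35.96


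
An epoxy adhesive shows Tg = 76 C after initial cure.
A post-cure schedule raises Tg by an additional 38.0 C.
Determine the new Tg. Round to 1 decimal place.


New Tg = 76 + 38.0
= 114.0 C

114.0


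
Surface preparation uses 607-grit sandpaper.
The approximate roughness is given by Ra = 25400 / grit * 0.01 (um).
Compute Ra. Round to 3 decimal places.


Ra = 25400 / 607 * 0.01
= 254 / 607
= 0.418 um

0.418


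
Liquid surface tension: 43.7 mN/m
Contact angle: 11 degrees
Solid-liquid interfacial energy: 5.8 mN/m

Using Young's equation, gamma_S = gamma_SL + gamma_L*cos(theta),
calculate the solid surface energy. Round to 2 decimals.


gamma_S = 5.8 + 43.7 * cos(11)
= 48.70 mN/m

48.70


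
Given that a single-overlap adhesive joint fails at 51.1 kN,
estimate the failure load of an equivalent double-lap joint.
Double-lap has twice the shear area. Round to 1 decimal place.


Double-lap factor = 2
Expected load = 51.1 * 2 = 102.2 kN

102.2


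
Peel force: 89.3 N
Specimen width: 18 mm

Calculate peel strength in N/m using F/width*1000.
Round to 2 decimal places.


Peel strength = 89.3 / 18 * 1000 = 4961.11 N/m

4961.11


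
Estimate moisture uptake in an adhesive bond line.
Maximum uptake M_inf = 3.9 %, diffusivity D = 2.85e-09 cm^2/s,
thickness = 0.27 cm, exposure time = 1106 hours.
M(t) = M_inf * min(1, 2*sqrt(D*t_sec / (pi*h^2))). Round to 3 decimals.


Convert time: 1106 h = 3981600 s
ratio = min(1, 2*sqrt(2.85e-09*3981600/(pi*0.27^2)))
= 0.445187
M(t) = 3.9 * 0.445187 = 1.736%

1.736


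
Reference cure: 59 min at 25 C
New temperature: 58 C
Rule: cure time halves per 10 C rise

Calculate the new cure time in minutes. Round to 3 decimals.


factor = 2^((58-25)/10) = 9.8492
t_new = 59 / 9.8492 = 5.990 min

5.990


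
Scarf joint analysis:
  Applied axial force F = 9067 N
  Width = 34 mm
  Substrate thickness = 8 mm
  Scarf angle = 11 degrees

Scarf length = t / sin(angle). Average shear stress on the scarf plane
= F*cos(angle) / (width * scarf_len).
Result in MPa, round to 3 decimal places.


Scarf length = 8 / sin(11 deg) = 41.9267 mm
cos(11 deg) = 0.981627
Shear = 9067 * 0.981627 / (34 * 41.9267)
= 6.244 MPa

6.244


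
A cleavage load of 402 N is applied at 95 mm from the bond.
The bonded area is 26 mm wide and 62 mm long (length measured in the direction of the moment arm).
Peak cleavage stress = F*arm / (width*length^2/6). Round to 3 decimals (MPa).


Moment = 402 * 95 = 38190 N*mm
Section modulus = 26 * 3844 / 6 = 99944 / 6 mm^3
Stress = 38190 / (99944 / 6) = 229140 / 99944
= 2.293 MPa

2.293


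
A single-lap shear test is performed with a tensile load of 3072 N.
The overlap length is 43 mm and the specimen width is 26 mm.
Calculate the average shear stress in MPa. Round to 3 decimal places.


Shear stress = F / (overlap * width)
= 3072 / (43 * 26)
= 3072 / 1118
= 2.748 MPa

2.748


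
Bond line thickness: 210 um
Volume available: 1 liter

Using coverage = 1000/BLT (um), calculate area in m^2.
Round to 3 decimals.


1 L = 1e6 mm^3, thickness = 210 um = 0.21 mm
Area = 1e6 / 0.21 mm^2 = (1e6 / 0.21) / 1e6 m^2 = 1000 / 210 m^2
= 4.762 m^2

4.762


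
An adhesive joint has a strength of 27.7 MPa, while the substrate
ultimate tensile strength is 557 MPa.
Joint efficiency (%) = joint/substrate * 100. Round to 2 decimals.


Efficiency = 27.7 / 557 * 100
= 4.97%

4.97


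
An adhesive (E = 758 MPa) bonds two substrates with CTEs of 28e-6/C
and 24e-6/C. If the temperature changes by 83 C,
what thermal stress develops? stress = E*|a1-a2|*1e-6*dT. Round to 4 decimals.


Stress = 758 * |28 - 24| * 1e-6 * 83
= 0.2517 MPa

0.2517


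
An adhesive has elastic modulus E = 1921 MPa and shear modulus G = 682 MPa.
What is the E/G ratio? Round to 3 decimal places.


E/G = 1921 / 682 = 2.817

2.817


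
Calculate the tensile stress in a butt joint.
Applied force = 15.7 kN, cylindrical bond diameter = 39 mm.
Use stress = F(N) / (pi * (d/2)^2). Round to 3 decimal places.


A = pi * 19.5^2 = 1194.5906 mm^2
sigma = 15700.0 / 1194.5906 = 13.143 MPa

13.143


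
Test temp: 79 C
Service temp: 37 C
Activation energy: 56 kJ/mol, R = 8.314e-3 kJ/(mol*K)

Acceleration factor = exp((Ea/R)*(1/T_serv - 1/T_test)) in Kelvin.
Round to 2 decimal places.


AF = exp((56/0.008314)*(1/310.15 - 1/352.15))
= 13.33

13.33


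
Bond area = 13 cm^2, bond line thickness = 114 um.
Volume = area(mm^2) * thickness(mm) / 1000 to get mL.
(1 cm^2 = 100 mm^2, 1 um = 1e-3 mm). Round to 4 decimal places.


area_mm2 = 13 * 100 = 1300
blt_mm = 114 * 1e-3 = 0.114
vol_mm3 = 1300 * 0.114 = 148.2
vol_mL = 148.2 / 1000 = 0.1482 mL

0.1482


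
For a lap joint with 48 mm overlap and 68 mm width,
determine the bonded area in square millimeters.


Area = 48 * 68 = 3264 mm^2

3264


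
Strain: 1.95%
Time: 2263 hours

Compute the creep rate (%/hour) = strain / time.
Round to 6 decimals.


Creep rate = 1.95 / 2263
= 0.000862 %/h

0.000862


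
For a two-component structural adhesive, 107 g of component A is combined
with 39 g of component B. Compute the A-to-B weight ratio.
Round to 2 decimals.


Weight ratio A:B = 107 / 39
= 2.74

2.74


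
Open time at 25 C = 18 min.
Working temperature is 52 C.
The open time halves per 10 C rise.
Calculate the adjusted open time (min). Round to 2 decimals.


factor = 2^((52 - 25) / 10) = 6.4980
ot = 18 / 6.4980 = 2.77 min

2.77


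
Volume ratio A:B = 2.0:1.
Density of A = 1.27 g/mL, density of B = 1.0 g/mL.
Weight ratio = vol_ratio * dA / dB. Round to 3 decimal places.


Wt ratio = 2.0 * 1.27 / 1.0
= 2.540

2.540


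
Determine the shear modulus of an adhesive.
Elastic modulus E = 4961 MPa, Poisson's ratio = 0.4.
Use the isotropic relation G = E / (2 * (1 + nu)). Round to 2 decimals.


G = 4961 / (2*(1+0.4)) = 4961 / 2.80
= 1771.79 MPa

1771.79


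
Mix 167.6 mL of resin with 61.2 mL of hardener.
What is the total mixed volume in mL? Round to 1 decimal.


Total = 167.6 + 61.2 = 228.8 mL

228.8


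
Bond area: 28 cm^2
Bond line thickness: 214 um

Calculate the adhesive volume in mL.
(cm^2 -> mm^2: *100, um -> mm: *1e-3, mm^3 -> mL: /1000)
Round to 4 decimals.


V = 28*100 * 214*1e-3 / 1000
= 0.5992 mL

0.5992


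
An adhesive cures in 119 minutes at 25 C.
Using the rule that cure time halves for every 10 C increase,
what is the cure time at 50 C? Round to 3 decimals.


Factor = 2^((50 - 25) / 10) = 5.6569
Cure time = 119 / 5.6569
= 21.036 minutes

21.036


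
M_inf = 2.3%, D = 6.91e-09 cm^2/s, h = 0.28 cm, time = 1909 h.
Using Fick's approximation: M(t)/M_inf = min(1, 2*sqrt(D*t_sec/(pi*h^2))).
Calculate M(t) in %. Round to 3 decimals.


t = 6872400 s
ratio = min(1, 2*sqrt(6.91e-09*6872400/(pi*0.0784)))
= 0.878194
M(t) = 2.3 * 0.878194 = 2.020%

2.020


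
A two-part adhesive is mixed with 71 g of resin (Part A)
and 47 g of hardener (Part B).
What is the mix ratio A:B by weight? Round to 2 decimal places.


Mix ratio = mass_A / mass_B
= 71 / 47
= 1.51

1.51


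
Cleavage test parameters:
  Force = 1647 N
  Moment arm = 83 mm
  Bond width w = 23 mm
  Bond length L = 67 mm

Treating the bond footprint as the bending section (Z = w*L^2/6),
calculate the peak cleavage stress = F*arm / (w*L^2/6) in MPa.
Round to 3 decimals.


M = 1647 * 83 = 136701 N*mm
Z = 23 * 67^2 / 6 = 103247 / 6 mm^3
sigma = M / Z = 6 * 136701 / 103247 = 820206 / 103247
= 7.944 MPa

7.944


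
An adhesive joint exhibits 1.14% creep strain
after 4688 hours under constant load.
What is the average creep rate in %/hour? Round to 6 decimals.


Creep rate = strain / time
= 1.14 / 4688
= 0.000243 %/h

0.000243


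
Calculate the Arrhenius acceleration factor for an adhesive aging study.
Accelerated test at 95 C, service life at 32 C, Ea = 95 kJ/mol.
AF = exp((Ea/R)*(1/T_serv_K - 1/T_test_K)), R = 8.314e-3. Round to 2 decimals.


T_test = 368.15 K, T_serv = 305.15 K
Ea/R = 95 / 0.008314 = 11426.51
AF = exp(11426.51 * (1/305.15 - 1/368.15))
= 606.62

606.62


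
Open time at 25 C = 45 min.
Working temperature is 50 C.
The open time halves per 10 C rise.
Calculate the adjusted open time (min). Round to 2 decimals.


factor = 2^((50 - 25) / 10) = 5.6569
ot = 45 / 5.6569 = 7.95 min

7.95


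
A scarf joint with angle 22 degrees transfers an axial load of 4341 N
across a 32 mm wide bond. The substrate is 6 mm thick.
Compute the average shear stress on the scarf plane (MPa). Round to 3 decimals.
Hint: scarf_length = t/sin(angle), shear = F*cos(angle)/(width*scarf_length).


scarf_length = 6 / sin(22 deg) = 16.0168 mm
cos(22 deg) = 0.927184
shear stress = 4341 * 0.927184 / (32 * 16.0168)
= 7.853 MPa

7.853
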